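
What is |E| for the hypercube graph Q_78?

The 78-cube has n·2^(n-1) = 78·2^77 = 78·151115727451828646838272 = 11787026741242634453385216 edges.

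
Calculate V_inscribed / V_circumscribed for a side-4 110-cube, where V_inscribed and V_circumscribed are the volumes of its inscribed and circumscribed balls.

The radii are 4/2 and 4√110/2, so the volume ratio is (1/√110)^110 = 110^{-110/2} ≈ 5.28935e-113.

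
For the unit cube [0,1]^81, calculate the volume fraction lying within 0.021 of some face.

Shell fraction = 1 - (1-0.042)^81 ≈ 0.969054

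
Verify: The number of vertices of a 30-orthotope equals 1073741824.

True. The 30-cube has 2^30 = 1073741824 vertices.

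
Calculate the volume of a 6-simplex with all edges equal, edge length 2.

For a regular n-simplex with edge a, V = (a^n / n!)·√((n+1)/2^n). With a=2, n=6: V ≈ 0.0293972.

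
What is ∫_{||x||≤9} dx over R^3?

The n-ball volume is π^(n/2)·r^n/Γ(n/2+1). With n=3, r=9: V = 972·π ≈ 3053.63.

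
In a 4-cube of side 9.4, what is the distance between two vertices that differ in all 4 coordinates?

||(9.4,9.4,...,9.4)|| = √(4)·9.4 = 18.8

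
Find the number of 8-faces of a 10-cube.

Number of 8-faces = C(10,8) · 2^(10-8) = 45 · 4 = 180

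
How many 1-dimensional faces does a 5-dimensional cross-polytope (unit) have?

f_1(5-orthoplex) = 2^2 · (5 choose 2) = 40.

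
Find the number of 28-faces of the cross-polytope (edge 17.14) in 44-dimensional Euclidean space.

An n-cross-polytope has 2^(k+1)·C(n,k+1) k-faces. Here 2^29·C(44,29) = 536870912·229911617056 = 123432859528249475072.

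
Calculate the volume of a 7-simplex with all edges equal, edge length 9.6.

V = (9.6^7 / 7!) · √((7+1) / 2^7) ≈ 372.742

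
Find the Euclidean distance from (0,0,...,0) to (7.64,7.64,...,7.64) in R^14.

Diagonal = √14 · 7.64 ≈ 28.5863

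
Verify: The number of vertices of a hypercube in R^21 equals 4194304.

False. The 21-cube has 2^21 = 2097152 vertices.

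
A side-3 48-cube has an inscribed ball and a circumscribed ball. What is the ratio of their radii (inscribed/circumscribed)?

For an n-cube of any side s, the inradius is s/2 and the circumradius is s√n/2, so the ratio is 1/√48 ≈ 0.144338.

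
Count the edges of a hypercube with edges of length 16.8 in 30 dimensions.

Number of 1-faces = C(30,1)·2^(30-1) = 30·536870912 = 16106127360.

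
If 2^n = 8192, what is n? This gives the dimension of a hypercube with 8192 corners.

Since 2^n = 8192, we have n = 13.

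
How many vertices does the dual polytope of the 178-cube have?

The 178-dimensional cross-polytope has 2n = 2·178 = 356 vertices.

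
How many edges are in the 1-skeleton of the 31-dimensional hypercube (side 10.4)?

Number of 1-faces = C(31,1)·2^(31-1) = 31·1073741824 = 33285996544.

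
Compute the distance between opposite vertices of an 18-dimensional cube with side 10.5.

d = √(10.5² + 10.5² + ... + 10.5²) [18 terms] = √(18·10.5²) = 10.5√18 ≈ 44.5477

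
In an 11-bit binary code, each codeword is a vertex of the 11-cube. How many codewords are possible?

Each vertex is a binary string of length 11, so there are 2^11 = 2048.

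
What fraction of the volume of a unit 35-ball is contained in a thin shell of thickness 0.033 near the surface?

1 - (1-0.033)^35 ≈ 0.691023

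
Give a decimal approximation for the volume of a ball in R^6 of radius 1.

V_6(1) = π^(6/2) · (1)^6 / Γ(6/2 + 1) = π^3/6 ≈ 5.16771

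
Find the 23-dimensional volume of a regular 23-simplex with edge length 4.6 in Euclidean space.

V_23 = √(24) · 4.6^23 / (23! · 2^(23/2)) ≈ 1.14603e-10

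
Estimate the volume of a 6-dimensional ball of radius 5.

V = 15625·π^3/6 ≈ 80745.5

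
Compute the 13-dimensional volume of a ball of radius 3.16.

V_13(3.16) = π^(13/2) · (3.16)^13 / Γ(13/2 + 1) ≈ 2.85281e+06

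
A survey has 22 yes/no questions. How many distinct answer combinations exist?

Number of vertices = 2^22 = 4194304.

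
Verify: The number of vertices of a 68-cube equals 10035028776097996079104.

False. The 68-cube has 2^68 = 295147905179352825856 vertices.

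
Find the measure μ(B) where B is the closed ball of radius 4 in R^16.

V_16(4) = π^(16/2) · (4)^16 / Γ(16/2 + 1) = 33554432·π^8/315 ≈ 1.01074e+09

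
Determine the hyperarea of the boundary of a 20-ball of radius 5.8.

S = n·V_n(r)/r = 20·V_20(5.8)/5.8 (volume-to-surface relation), giving 1.65157e+14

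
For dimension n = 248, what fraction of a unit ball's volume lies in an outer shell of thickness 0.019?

1 - (1-0.019)^248 ≈ 0.991412 ≈ 99.14%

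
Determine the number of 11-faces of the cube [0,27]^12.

f_11(12-cube) = (12 choose 11) · 2^1 = 24.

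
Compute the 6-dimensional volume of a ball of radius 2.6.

Volume = π^{6/2}·(2.6)^6/Γ(4) ≈ 1596.39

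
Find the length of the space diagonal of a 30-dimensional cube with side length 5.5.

d = √(5.5² + 5.5² + ... + 5.5²) [30 terms] = √(30·5.5²) = 5.5√30 ≈ 30.1247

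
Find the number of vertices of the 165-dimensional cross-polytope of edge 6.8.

Number of vertices = 2n = 330.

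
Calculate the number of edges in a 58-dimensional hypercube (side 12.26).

The 58-cube has n·2^(n-1) = 58·2^57 = 58·144115188075855872 = 8358680908399640576 edges.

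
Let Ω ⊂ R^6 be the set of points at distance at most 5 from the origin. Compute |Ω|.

The n-ball volume is π^(n/2)·r^n/Γ(n/2+1). With n=6, r=5: V = 15625·π^3/6 ≈ 80745.5.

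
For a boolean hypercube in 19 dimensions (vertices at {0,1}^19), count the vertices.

An n-cube has 2^n vertices; for n = 19 that is 2^19 = 524288.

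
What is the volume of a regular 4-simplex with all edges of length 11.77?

V_4 = √(5) · 11.77^4 / (4! · 2^(4/2)) ≈ 447.012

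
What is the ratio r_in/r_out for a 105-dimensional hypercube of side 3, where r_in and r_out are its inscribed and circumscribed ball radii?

Ratio = (s/2)/(s√105/2) = 105^(-1/2) ≈ 0.09759.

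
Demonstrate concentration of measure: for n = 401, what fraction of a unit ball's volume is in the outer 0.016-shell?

1 - (1-0.016)^401 ≈ 0.998447 ≈ 99.84%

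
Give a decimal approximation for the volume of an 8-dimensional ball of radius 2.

V_8(2) = π^(8/2) · (2)^8 / Γ(8/2 + 1) = 32·π^4/3 ≈ 1039.03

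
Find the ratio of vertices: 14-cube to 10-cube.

The 14-cube has 2^14 = 16384 vertices. The 10-cube has 2^10 = 1024 vertices. Ratio: 16384/1024 = 16.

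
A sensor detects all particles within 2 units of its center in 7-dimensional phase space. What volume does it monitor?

V_7(2) = π^(7/2) · (2)^7 / Γ(7/2 + 1) = 2048·π^3/105 ≈ 604.77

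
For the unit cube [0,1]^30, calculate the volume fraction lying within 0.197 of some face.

The inner cube has side 1-2·0.197 = 0.606 and volume (0.606)^30 ≈ 2.98e-07, so the shell holds 0.999999702 of the volume.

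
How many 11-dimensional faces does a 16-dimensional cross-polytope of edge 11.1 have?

An n-cross-polytope has 2^(k+1)·C(n,k+1) k-faces. Here 2^12·C(16,12) = 4096·1820 = 7454720.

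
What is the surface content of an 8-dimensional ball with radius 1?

S = n·V_n(r)/r = 8·V_8(1)/1 (volume-to-surface relation), giving π^4/3 ≈ 32.4697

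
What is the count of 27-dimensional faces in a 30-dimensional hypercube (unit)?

Number of 27-faces = C(30,27) · 2^(30-27) = 4060 · 8 = 32480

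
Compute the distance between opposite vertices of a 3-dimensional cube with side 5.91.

||(5.91,5.91,...,5.91)|| = √(3)·5.91 ≈ 10.2364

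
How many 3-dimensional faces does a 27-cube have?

Number of 3-faces = C(27,3) · 2^(27-3) = 2925 · 16777216 = 49073356800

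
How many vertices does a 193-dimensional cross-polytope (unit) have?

An n-cross-polytope has 2n vertices; here n = 193, giving 386.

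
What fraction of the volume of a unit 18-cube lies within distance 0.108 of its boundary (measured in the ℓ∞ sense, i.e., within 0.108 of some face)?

Shell fraction = 1 - (1-0.216)^18 ≈ 0.987478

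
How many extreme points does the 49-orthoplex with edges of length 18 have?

An n-cross-polytope has 2n vertices; here n = 49, giving 98.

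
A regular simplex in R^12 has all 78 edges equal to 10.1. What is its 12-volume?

V_12 = √(13) · 10.1^12 / (12! · 2^(12/2)) ≈ 132.529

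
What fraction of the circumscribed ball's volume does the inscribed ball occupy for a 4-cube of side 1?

V_in/V_out = n^(-n/2) = 4^(-4/2) ≈ 0.0625.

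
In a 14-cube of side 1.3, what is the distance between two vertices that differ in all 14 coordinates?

||(1.3,1.3,...,1.3)|| = √(14)·1.3 ≈ 4.86415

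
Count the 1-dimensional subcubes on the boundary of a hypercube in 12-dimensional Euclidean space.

Number of 1-faces = C(12,1) · 2^(12-1) = 12 · 2048 = 24576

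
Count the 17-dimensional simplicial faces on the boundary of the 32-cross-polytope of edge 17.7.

An n-cross-polytope has 2^(k+1)·C(n,k+1) k-faces. Here 2^18·C(32,18) = 262144·471435600 = 123584013926400.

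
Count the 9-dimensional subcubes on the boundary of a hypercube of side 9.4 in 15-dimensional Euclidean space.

f_9(15-cube) = (15 choose 9) · 2^6 = 320320.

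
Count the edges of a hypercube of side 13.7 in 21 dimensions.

Each of the 2^21 = 2097152 vertices has degree 21; total edges = 21·2^21/2 = 22020096.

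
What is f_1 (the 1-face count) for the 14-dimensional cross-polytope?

Each 1-face is the convex hull of 2 vertices, one chosen as ±e_i from each of 2 distinct axes: 2^2·C(14,2) = 364.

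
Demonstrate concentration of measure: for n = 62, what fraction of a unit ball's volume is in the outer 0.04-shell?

1 - (1-0.04)^62 ≈ 0.920418 ≈ 92.04%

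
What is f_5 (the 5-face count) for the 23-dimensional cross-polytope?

f_5(23-orthoplex) = 2^6 · (23 choose 6) = 6460608.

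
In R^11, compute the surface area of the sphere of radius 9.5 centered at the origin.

S_11(9.5) = 2·π^(11/2)·(9.5)^10 / Γ(11/2) = 6131066257801·π^5/15120 ≈ 1.24089e+11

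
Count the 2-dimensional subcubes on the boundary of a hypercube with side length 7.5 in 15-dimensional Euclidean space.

Number of 2-faces = C(15,2) · 2^(15-2) = 105 · 8192 = 860160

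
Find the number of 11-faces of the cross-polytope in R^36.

Number of 11-faces = 2^(11+1) · C(36,11+1) = 4096 · 1251677700 = 5126871859200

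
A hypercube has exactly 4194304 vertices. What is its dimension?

The n-cube has 2^n vertices, and 4194304 = 2^22, so n = 22.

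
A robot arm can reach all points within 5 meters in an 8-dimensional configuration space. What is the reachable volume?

V = 390625·π^4/24 ≈ 1.58543e+06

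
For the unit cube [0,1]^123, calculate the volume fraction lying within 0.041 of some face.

Shell fraction = 1 - (1-0.082)^123 ≈ 0.999973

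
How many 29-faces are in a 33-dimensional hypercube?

Number of 29-faces = C(33,29) · 2^(33-29) = 40920 · 16 = 654720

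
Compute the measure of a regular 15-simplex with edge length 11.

V = (11^15 / 15!) · √((15+1) / 2^15) ≈ 70.5872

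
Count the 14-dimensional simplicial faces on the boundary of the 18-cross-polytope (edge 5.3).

An n-cross-polytope has 2^(k+1)·C(n,k+1) k-faces. Here 2^15·C(18,15) = 32768·816 = 26738688.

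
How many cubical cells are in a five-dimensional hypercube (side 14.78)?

Choose 3 of 5 axes to span the face (C(5,3) = 10 ways), then fix each of the remaining 2 coordinates at one of its two extreme values (2^2 = 4 ways): 10·4 = 40.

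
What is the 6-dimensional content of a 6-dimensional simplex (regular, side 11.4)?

V = (11.4^6 / 6!) · √((6+1) / 2^6) ≈ 1008.22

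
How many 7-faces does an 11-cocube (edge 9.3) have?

Each 7-face is the convex hull of 8 vertices, one chosen as ±e_i from each of 8 distinct axes: 2^8·C(11,8) = 42240.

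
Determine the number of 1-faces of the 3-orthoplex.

Number of 1-faces = 2^(1+1) · C(3,1+1) = 4 · 3 = 12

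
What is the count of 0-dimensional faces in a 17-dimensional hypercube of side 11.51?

f_0(17-cube) = (17 choose 0) · 2^17 = 131072.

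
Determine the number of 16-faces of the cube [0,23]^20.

An n-cube has C(n,k)·2^(n-k) k-faces. Here C(20,16)·2^4 = 4845·16 = 77520.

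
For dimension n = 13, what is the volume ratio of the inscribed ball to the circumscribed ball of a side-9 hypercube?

V_in/V_out = n^(-n/2) = 13^(-13/2) ≈ 5.74603e-08.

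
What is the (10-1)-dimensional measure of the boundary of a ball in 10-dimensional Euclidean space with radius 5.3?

S = n·V_n(r)/r = 10·V_10(5.3)/5.3 (volume-to-surface relation), giving 8.41494e+07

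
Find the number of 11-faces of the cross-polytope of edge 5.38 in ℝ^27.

f_11(27-orthoplex) = 2^12 · (27 choose 12) = 71204290560.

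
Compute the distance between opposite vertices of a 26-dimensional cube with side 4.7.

The space diagonal of an n-cube of side s is s√n. Here 4.7·√26 ≈ 23.9654.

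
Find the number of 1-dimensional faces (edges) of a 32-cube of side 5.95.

Number of 1-faces = C(32,1)·2^(32-1) = 32·2147483648 = 68719476736.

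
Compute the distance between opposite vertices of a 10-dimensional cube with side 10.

||(10,10,...,10)|| = √(10)·10 ≈ 31.6228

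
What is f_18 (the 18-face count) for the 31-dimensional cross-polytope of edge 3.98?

An n-cross-polytope has 2^(k+1)·C(n,k+1) k-faces. Here 2^19·C(31,19) = 524288·141120525 = 73987797811200.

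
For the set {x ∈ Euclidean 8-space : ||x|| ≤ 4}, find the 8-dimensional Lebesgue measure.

The n-ball volume is π^(n/2)·r^n/Γ(n/2+1). With n=8, r=4: V = 8192·π^4/3 ≈ 265992.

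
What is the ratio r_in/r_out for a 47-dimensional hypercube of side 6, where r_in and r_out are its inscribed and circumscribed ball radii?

r_in = 6/2 (half the side); r_out = 6√47/2 (half the diagonal). Ratio = 1/√47 ≈ 0.145865.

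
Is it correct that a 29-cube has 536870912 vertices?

True. The 29-cube has 2^29 = 536870912 vertices.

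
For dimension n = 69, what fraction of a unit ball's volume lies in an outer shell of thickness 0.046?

1 - (1-0.046)^69 ≈ 0.961199 ≈ 96.12%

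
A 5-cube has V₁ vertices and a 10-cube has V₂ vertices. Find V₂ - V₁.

V₁ = 2^5 = 32. V₂ = 2^10 = 1024. V₂ - V₁ = 992.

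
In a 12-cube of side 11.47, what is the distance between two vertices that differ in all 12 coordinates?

The space diagonal of an n-cube of side s is s√n. Here 11.47·√12 ≈ 39.7332.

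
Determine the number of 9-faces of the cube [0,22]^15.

f_9(15-cube) = (15 choose 9) · 2^6 = 320320.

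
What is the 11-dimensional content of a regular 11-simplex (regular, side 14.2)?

Volume = 14.2^11 · √(12/2^11) / 11! ≈ 9076.99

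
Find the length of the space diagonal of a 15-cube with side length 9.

The space diagonal of an n-cube of side s is s√n. Here 9·√15 ≈ 34.8569.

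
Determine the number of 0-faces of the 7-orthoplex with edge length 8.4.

Each 0-face is the convex hull of 1 vertex, one chosen as ±e_i from each of 1 distinct axis: 2^1·C(7,1) = 14.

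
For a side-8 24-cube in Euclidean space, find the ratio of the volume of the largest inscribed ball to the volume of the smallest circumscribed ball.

V_in/V_out = n^(-n/2) = 24^(-24/2) ≈ 2.7382e-17.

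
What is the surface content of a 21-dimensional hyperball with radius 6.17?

The surface area of an n-ball is 2π^(n/2) r^(n-1) / Γ(n/2). For n=21, r=6.17: 1.87271e+15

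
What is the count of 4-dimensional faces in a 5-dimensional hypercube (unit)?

Choose 4 of 5 axes to span the face (C(5,4) = 5 ways), then fix each of the remaining 1 coordinate at one of its two extreme values (2^1 = 2 ways): 5·2 = 10.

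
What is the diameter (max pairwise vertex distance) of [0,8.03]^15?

Diagonal = √15 · 8.03 ≈ 31.1001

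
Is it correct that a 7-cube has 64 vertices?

False. The 7-cube has 2^7 = 128 vertices.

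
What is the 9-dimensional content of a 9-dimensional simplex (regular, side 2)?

For a regular n-simplex with edge a, V = (a^n / n!)·√((n+1)/2^n). With a=2, n=9: V ≈ 0.000197184.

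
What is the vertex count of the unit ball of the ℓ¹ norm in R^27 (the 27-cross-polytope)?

The 27-dimensional cross-polytope has 2n = 2·27 = 54 vertices.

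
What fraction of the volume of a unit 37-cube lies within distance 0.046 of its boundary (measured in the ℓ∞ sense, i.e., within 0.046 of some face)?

Shell fraction = 1 - (1-0.092)^37 ≈ 0.97187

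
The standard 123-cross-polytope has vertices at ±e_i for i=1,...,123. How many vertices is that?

The 123-dimensional cross-polytope has 2n = 2·123 = 246 vertices.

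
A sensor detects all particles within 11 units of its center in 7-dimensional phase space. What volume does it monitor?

V = 311794736·π^3/105 ≈ 9.20723e+07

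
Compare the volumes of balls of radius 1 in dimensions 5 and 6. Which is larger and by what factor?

V_5(1) ≈ 5.26379, V_6(1) ≈ 5.16771. The 5-ball is larger by a factor of 1.019.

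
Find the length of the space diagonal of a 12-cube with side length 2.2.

||(2.2,2.2,...,2.2)|| = √(12)·2.2 ≈ 7.62102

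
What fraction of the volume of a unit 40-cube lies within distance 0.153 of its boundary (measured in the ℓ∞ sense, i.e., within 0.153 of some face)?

Shell fraction = 1 - (1-0.306)^40 ≈ 0.9999995488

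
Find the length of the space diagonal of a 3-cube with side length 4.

Diagonal = √3 · 4 ≈ 6.9282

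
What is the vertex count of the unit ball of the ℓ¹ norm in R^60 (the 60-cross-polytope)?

The vertices are ±e_1, ..., ±e_60, so there are 2·60 = 120.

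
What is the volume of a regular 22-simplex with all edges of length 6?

For a regular n-simplex with edge a, V = (a^n / n!)·√((n+1)/2^n). With a=6, n=22: V ≈ 2.74217e-07.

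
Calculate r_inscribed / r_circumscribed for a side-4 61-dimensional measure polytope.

r_in = 4/2 (half the side); r_out = 4√61/2 (half the diagonal). Ratio = 1/√61 ≈ 0.128037.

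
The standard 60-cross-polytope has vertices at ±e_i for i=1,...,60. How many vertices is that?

An n-cross-polytope has 2n vertices; here n = 60, giving 120.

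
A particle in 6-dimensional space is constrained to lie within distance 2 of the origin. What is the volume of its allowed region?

Volume = π^{6/2}·(2)^6/Γ(4) = 32·π^3/3 ≈ 330.734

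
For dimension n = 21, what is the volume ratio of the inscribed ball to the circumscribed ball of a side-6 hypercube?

V_in/V_out = n^(-n/2) = 21^(-21/2) ≈ 1.30827e-14.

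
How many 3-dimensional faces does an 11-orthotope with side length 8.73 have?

Number of 3-faces = C(11,3) · 2^(11-3) = 165 · 256 = 42240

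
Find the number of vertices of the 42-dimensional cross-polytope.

An n-cross-polytope has 2n vertices; here n = 42, giving 84.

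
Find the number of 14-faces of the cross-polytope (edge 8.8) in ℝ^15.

An n-cross-polytope has 2^(k+1)·C(n,k+1) k-faces. Here 2^15·C(15,15) = 32768·1 = 32768.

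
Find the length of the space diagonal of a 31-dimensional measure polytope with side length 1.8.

||(1.8,1.8,...,1.8)|| = √(31)·1.8 ≈ 10.022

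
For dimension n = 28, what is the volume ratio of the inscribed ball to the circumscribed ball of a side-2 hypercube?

Volume scales as r^n, and r_in/r_out = 1/√28, giving (1/√28)^28 ≈ 5.49272e-21.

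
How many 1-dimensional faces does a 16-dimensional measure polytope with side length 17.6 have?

Choose 1 of 16 axes to span the face (C(16,1) = 16 ways), then fix each of the remaining 15 coordinates at one of its two extreme values (2^15 = 32768 ways): 16·32768 = 524288.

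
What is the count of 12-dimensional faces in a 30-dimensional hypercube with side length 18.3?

An n-cube has C(n,k)·2^(n-k) k-faces. Here C(30,12)·2^18 = 86493225·262144 = 22673679974400.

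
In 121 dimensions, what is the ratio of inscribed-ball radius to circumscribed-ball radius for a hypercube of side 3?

For an n-cube of any side s, the inradius is s/2 and the circumradius is s√n/2, so the ratio is 1/√121 ≈ 0.0909091.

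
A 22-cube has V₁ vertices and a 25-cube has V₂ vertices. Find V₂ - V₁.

V₁ = 2^22 = 4194304. V₂ = 2^25 = 33554432. V₂ - V₁ = 29360128.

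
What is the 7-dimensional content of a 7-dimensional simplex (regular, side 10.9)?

V = (10.9^7 / 7!) · √((7+1) / 2^7) ≈ 906.765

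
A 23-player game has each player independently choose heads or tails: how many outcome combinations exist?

The 23-cube has 2^23 = 8388608 vertices.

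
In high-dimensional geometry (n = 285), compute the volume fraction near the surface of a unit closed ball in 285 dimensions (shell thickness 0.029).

1 - (1-0.029)^285 ≈ 0.999772 ≈ 99.9772%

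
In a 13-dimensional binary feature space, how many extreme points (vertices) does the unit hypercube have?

Each vertex is a binary string of length 13, so there are 2^13 = 8192.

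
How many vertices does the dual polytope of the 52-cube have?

The vertices are ±e_1, ..., ±e_52, so there are 2·52 = 104.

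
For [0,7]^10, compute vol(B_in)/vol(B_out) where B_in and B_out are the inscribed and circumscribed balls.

V_in/V_out = n^(-n/2) = 10^(-10/2) ≈ 1e-05.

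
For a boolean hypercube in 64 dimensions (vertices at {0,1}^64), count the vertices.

An n-cube has 2^n vertices; for n = 64 that is 2^64 = 18446744073709551616.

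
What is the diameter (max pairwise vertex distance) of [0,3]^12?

d = √(3² + 3² + ... + 3²) [12 terms] = √(12·3²) = 3√12 ≈ 10.3923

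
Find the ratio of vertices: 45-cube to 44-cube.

The 45-cube has 2^45 = 35184372088832 vertices. The 44-cube has 2^44 = 17592186044416 vertices. Ratio: 35184372088832/17592186044416 = 2.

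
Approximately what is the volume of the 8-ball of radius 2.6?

V_8(2.6) = π^(8/2) · (2.6)^8 / Γ(8/2 + 1) ≈ 8475.69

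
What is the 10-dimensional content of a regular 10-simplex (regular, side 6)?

V_10 = √(11) · 6^10 / (10! · 2^(10/2)) ≈ 1.72701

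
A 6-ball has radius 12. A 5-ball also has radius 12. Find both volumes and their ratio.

V_6(12) ≈ 1.54307e+07. V_5(12) ≈ 1.3098e+06. Ratio V_6/V_5 ≈ 11.78.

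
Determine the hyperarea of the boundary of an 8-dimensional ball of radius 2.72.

The surface area of an n-ball is 2π^(n/2) r^(n-1) / Γ(n/2). For n=8, r=2.72: 35765.2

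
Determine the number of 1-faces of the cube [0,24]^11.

f_1(11-cube) = (11 choose 1) · 2^10 = 11264.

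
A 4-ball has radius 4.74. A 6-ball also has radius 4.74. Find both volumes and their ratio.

V_4(4.74) ≈ 2491.05. V_6(4.74) ≈ 58609.6. Ratio V_4/V_6 ≈ 0.0425.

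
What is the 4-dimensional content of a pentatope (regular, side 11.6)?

Volume = 11.6^4 · √(5/2^4) / 4! ≈ 421.741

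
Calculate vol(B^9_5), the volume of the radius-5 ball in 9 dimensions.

Volume = π^{9/2}·(5)^9/Γ(11/2) = 12500000·π^4/189 ≈ 6.4424e+06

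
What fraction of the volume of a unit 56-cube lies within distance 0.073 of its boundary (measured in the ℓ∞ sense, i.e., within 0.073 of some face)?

1 - (1 - 2·0.073)^56 = 1 - 0.854^56 ≈ 0.999855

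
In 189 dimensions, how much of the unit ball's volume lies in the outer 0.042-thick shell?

1 - (1-0.042)^189 ≈ 0.999699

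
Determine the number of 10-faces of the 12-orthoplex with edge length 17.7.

Each 10-face is the convex hull of 11 vertices, one chosen as ±e_i from each of 11 distinct axes: 2^11·C(12,11) = 24576.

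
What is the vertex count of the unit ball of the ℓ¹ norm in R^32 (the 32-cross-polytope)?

Number of vertices = 2n = 64.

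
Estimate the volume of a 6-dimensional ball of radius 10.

Volume = π^{6/2}·(10)^6/Γ(4) = 500000·π^3/3 ≈ 5.16771e+06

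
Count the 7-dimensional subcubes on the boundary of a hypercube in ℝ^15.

Choose 7 of 15 axes to span the face (C(15,7) = 6435 ways), then fix each of the remaining 8 coordinates at one of its two extreme values (2^8 = 256 ways): 6435·256 = 1647360.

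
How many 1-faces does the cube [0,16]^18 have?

Number of 1-faces = C(18,1)·2^(18-1) = 18·131072 = 2359296.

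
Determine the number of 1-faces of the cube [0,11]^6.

f_1(6-cube) = (6 choose 1) · 2^5 = 192.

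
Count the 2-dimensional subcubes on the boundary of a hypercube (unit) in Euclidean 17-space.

Choose 2 of 17 axes to span the face (C(17,2) = 136 ways), then fix each of the remaining 15 coordinates at one of its two extreme values (2^15 = 32768 ways): 136·32768 = 4456448.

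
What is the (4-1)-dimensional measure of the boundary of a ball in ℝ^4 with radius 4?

S_4(4) = 2·π^(4/2)·(4)^3 / Γ(4/2) = 128·π^2 ≈ 1263.31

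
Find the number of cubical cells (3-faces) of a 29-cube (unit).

f_3(29-cube) = (29 choose 3) · 2^26 = 245215789056.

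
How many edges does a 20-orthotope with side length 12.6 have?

An n-cube has n·2^(n-1) edges. With n = 20: 20·524288 = 10485760.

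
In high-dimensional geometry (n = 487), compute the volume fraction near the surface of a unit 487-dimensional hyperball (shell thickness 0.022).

1 - (1-0.022)^487 ≈ 0.99998 ≈ 99.998027%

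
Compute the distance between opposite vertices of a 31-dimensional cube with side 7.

Diagonal = √31 · 7 ≈ 38.9744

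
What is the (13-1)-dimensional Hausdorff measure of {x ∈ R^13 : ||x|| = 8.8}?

The surface area of an n-ball is 2π^(n/2) r^(n-1) / Γ(n/2). For n=13, r=8.8: 2.55315e+12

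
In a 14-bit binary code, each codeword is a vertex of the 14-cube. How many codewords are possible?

An n-cube has 2^n vertices; for n = 14 that is 2^14 = 16384.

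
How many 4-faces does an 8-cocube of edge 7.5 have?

f_4(8-orthoplex) = 2^5 · (8 choose 5) = 1792.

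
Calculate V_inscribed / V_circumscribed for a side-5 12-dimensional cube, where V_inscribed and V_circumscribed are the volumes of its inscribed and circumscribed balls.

Volume scales as r^n, and r_in/r_out = 1/√12, giving (1/√12)^12 ≈ 3.34898e-07.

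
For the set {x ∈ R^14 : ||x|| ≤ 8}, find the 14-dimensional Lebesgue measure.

V = 274877906944·π^7/315 ≈ 2.63559e+12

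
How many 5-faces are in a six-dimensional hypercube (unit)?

f_5(6-cube) = (6 choose 5) · 2^1 = 12.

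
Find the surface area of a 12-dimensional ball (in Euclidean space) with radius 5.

S_12(5) = 2·π^(12/2)·(5)^11 / Γ(12/2) = 9765625·π^6/12 ≈ 7.82381e+08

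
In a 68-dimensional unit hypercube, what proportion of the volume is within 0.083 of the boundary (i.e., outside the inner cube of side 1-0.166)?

1 - (1 - 2·0.083)^68 = 1 - 0.834^68 ≈ 0.999995642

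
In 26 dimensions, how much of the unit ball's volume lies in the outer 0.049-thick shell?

Shell fraction = 1 - (1-0.049)^26 ≈ 0.729172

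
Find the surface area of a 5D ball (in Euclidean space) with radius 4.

S_5(4) = 2·π^(5/2)·(4)^4 / Γ(5/2) = 2048·π^2/3 ≈ 6737.65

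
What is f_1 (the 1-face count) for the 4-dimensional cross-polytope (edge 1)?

Number of 1-faces = 2^(1+1) · C(4,1+1) = 4 · 6 = 24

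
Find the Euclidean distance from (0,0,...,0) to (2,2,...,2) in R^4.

The space diagonal of an n-cube of side s is s√n. Here 2·√4 = 4.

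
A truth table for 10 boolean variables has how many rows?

An n-cube has 2^n vertices; for n = 10 that is 2^10 = 1024.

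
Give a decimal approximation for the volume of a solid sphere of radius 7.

V_3(7) = π^(3/2) · (7)^3 / Γ(3/2 + 1) = 1372·π/3 ≈ 1436.76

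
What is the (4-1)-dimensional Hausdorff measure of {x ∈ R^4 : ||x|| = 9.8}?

S = n·V_n(r)/r = 4·V_4(9.8)/9.8 (volume-to-surface relation), giving 18578.4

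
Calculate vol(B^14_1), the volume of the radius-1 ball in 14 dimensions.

V = π^7/5040 ≈ 0.599265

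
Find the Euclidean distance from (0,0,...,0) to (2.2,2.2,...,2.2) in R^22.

Diagonal = √22 · 2.2 ≈ 10.3189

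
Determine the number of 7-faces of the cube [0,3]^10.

f_7(10-cube) = (10 choose 7) · 2^3 = 960.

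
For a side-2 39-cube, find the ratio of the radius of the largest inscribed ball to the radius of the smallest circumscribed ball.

r_in / r_out = (2/2) / (2√39/2) = 1/√39 ≈ 0.160128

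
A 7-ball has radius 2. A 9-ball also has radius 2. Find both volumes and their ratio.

V_7(2) ≈ 604.77. V_9(2) ≈ 1688.84. Ratio V_7/V_9 ≈ 0.3581.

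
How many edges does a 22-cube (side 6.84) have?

The 22-cube has n·2^(n-1) = 22·2^21 = 22·2097152 = 46137344 edges.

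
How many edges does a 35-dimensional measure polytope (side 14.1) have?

Each of the 2^35 = 34359738368 vertices has degree 35; total edges = 35·2^35/2 = 601295421440.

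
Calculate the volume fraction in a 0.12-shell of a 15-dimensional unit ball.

V(inner)/V(outer) = ((1-0.12)/1)^15 ≈ 0.147, so the shell fraction is 0.853026.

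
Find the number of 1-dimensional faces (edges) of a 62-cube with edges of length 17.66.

Each of the 2^62 = 4611686018427387904 vertices has degree 62; total edges = 62·2^62/2 = 142962266571249025024.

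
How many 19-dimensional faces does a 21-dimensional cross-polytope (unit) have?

Each 19-face is the convex hull of 20 vertices, one chosen as ±e_i from each of 20 distinct axes: 2^20·C(21,20) = 22020096.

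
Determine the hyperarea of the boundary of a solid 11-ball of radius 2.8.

The surface area of an n-ball is 2π^(n/2) r^(n-1) / Γ(n/2). For n=11, r=2.8: 613872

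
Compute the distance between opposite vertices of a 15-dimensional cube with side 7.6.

The space diagonal of an n-cube of side s is s√n. Here 7.6·√15 ≈ 29.4347.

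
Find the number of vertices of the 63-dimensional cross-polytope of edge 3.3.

The 63-dimensional cross-polytope has 2n = 2·63 = 126 vertices.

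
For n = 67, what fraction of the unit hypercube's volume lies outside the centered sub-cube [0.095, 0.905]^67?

The inner cube has side 1-2·0.095 = 0.81 and volume (0.81)^67 ≈ 7.387e-07, so the shell holds 0.9999992613 of the volume.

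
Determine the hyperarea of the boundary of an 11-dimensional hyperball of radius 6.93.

The surface area of an n-ball is 2π^(n/2) r^(n-1) / Γ(n/2). For n=11, r=6.93: 5.29456e+09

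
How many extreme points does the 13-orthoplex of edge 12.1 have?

Number of vertices = 2n = 26.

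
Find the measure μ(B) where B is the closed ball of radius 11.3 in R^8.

The n-ball volume is π^(n/2)·r^n/Γ(n/2+1). With n=8, r=11.3: V ≈ 1.07899e+09.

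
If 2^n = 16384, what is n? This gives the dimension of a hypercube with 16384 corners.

n = log_2(16384) = 14.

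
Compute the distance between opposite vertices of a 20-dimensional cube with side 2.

Diagonal = √20 · 2 ≈ 8.94427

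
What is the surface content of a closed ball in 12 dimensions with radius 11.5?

S = n·V_n(r)/r = 12·V_12(11.5)/11.5 (volume-to-surface relation), giving 952809757913927·π^6/122880 ≈ 7.4546e+12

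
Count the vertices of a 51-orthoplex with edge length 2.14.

Number of vertices = 2n = 102.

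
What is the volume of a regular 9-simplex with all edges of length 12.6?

V = (12.6^9 / 9!) · √((9+1) / 2^9) ≈ 3082.74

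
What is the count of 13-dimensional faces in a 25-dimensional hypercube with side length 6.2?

Choose 13 of 25 axes to span the face (C(25,13) = 5200300 ways), then fix each of the remaining 12 coordinates at one of its two extreme values (2^12 = 4096 ways): 5200300·4096 = 21300428800.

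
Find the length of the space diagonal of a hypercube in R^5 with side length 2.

d = √(2² + 2² + ... + 2²) [5 terms] = √(5·2²) = 2√5 ≈ 4.47214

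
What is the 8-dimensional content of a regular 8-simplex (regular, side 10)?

For a regular n-simplex with edge a, V = (a^n / n!)·√((n+1)/2^n). With a=10, n=8: V ≈ 465.03.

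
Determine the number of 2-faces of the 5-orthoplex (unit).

Number of 2-faces = 2^(2+1) · C(5,2+1) = 8 · 10 = 80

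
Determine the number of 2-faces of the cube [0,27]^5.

Choose 2 of 5 axes to span the face (C(5,2) = 10 ways), then fix each of the remaining 3 coordinates at one of its two extreme values (2^3 = 8 ways): 10·8 = 80.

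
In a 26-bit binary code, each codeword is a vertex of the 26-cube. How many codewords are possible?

An n-cube has 2^n vertices; for n = 26 that is 2^26 = 67108864.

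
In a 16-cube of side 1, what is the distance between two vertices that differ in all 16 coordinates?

Diagonal = √16 · 1 = 4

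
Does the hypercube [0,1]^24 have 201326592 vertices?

False. The 24-cube has 2^24 = 16777216 vertices.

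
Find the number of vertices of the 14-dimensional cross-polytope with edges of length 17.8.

The 14-dimensional cross-polytope has 2n = 2·14 = 28 vertices.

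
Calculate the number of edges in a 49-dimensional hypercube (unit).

The 49-cube has n·2^(n-1) = 49·2^48 = 49·281474976710656 = 13792273858822144 edges.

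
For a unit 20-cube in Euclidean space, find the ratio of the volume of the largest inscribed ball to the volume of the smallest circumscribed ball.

The radii are 1/2 and 1√20/2, so the volume ratio is (1/√20)^20 = 20^{-20/2} ≈ 9.76562e-14.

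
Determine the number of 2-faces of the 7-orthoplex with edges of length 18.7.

f_2(7-orthoplex) = 2^3 · (7 choose 3) = 280.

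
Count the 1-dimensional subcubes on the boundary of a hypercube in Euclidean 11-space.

f_1(11-cube) = (11 choose 1) · 2^10 = 11264.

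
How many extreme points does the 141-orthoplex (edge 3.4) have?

An n-cross-polytope has 2n vertices; here n = 141, giving 282.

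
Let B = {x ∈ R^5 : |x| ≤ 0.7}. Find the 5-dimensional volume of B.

The n-ball volume is π^(n/2)·r^n/Γ(n/2+1). With n=5, r=0.7: V ≈ 0.884685.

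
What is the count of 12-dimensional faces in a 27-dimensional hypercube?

f_12(27-cube) = (27 choose 12) · 2^15 = 569634324480.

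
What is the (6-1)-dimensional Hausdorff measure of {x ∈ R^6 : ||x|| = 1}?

The surface area of an n-ball is 2π^(n/2) r^(n-1) / Γ(n/2). For n=6, r=1: π^3 ≈ 31.0063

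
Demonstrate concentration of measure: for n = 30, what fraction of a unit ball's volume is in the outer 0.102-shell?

1 - (1-0.102)^30 ≈ 0.960346 ≈ 96.03%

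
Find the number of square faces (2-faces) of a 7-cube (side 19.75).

An n-cube has C(n,k)·2^(n-k) k-faces. Here C(7,2)·2^5 = 21·32 = 672.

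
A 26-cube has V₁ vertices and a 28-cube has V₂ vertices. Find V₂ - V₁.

V₁ = 2^26 = 67108864. V₂ = 2^28 = 268435456. V₂ - V₁ = 201326592.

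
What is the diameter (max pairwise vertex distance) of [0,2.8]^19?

||(2.8,2.8,...,2.8)|| = √(19)·2.8 ≈ 12.2049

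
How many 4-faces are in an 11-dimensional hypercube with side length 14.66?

Number of 4-faces = C(11,4) · 2^(11-4) = 330 · 128 = 42240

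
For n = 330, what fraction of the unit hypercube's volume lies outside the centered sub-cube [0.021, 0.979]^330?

Shell fraction = 1 - (1-0.042)^330 ≈ 0.999999291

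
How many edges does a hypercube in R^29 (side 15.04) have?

Number of 1-faces = C(29,1)·2^(29-1) = 29·268435456 = 7784628224.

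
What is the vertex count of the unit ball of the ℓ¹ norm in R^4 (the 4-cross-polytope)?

An n-cross-polytope has 2n vertices; here n = 4, giving 8.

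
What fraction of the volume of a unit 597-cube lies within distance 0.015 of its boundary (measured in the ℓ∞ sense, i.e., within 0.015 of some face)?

Shell fraction = 1 - (1-0.03)^597 ≈ 0.9999999873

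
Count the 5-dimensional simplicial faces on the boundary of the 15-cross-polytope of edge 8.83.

An n-cross-polytope has 2^(k+1)·C(n,k+1) k-faces. Here 2^6·C(15,6) = 64·5005 = 320320.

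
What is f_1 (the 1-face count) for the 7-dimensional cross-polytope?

Number of 1-faces = 2^(1+1) · C(7,1+1) = 4 · 21 = 84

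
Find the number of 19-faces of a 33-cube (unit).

Choose 19 of 33 axes to span the face (C(33,19) = 818809200 ways), then fix each of the remaining 14 coordinates at one of its two extreme values (2^14 = 16384 ways): 818809200·16384 = 13415369932800.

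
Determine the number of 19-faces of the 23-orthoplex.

An n-cross-polytope has 2^(k+1)·C(n,k+1) k-faces. Here 2^20·C(23,20) = 1048576·1771 = 1857028096.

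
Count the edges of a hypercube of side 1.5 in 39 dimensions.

An n-cube has n·2^(n-1) edges. With n = 39: 39·274877906944 = 10720238370816.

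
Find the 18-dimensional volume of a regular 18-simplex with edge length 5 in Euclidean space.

Volume = 5^18 · √(19/2^18) / 18! ≈ 5.07254e-06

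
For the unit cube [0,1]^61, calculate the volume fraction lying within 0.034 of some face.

1 - (1 - 2·0.034)^61 = 1 - 0.932^61 ≈ 0.986374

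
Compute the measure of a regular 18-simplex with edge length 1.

V = (1^18 / 18!) · √((18+1) / 2^18) ≈ 1.32974e-18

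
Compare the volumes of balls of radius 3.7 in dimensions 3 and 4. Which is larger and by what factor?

V_3(3.7) ≈ 212.175, V_4(3.7) ≈ 924.861. The 4-ball is larger by a factor of 4.359.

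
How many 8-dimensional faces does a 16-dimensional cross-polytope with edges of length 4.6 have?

Number of 8-faces = 2^(8+1) · C(16,8+1) = 512 · 11440 = 5857280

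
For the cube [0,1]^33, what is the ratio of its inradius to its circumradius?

Ratio = (s/2)/(s√33/2) = 33^(-1/2) ≈ 0.174078.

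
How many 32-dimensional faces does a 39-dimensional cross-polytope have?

Number of 32-faces = 2^(32+1) · C(39,32+1) = 8589934592 · 3262623 = 28025718168354816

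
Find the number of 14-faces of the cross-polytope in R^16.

Each 14-face is the convex hull of 15 vertices, one chosen as ±e_i from each of 15 distinct axes: 2^15·C(16,15) = 524288.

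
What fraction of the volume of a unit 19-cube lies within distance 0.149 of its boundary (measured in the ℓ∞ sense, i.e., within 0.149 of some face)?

Shell fraction = 1 - (1-0.298)^19 ≈ 0.998797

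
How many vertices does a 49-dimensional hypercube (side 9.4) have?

The 49-cube has 2^49 = 562949953421312 vertices.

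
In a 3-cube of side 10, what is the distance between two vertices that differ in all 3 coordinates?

Diagonal = √3 · 10 ≈ 17.3205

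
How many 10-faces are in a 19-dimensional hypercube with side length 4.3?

Number of 10-faces = C(19,10) · 2^(19-10) = 92378 · 512 = 47297536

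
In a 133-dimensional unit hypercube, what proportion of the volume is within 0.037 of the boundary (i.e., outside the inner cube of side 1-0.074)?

The inner cube has side 1-2·0.037 = 0.926 and volume (0.926)^133 ≈ 3.625e-05, so the shell holds 0.999964 of the volume.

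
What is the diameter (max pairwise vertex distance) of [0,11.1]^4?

The space diagonal of an n-cube of side s is s√n. Here 11.1·√4 = 22.2.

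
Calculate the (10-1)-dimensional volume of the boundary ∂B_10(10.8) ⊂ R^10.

|∂B_10(10.8)| ≈ 5.09779e+10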